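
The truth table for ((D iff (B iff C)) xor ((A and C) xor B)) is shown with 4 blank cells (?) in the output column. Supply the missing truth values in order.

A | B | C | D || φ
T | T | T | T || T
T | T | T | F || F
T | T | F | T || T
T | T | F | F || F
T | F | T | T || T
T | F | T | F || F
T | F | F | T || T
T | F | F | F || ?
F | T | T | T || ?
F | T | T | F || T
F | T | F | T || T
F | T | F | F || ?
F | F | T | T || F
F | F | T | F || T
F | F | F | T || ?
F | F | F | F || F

F, F, F, T

Row A=T, B=F, C=F, D=F: (D iff (B iff C)) = F, ((A and C) xor B) = F, so the formula = F.
Row A=F, B=T, C=T, D=T: (D iff (B iff C)) = T, ((A and C) xor B) = T, so the formula = F.
Row A=F, B=T, C=F, D=F: (D iff (B iff C)) = T, ((A and C) xor B) = T, so the formula = F.
Row A=F, B=F, C=F, D=T: (D iff (B iff C)) = T, ((A and C) xor B) = F, so the formula = T.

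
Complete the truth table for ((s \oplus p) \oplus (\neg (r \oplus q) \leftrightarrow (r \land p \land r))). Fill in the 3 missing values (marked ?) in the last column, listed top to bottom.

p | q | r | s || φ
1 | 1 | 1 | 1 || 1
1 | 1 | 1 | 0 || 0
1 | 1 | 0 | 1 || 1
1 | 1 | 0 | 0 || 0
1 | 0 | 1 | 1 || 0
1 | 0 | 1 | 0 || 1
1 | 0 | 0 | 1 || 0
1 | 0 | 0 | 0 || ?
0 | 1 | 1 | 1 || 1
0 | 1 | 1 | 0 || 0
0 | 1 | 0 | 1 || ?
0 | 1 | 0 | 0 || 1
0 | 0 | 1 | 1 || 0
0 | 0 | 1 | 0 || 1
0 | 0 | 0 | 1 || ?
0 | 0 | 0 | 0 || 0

Row p=1, q=0, r=0, s=0: (s \oplus p) = 1, (\neg (r \oplus q) \leftrightarrow (r \land p \land r)) = 0, so the formula = 1.
Row p=0, q=1, r=0, s=1: (s \oplus p) = 1, (\neg (r \oplus q) \leftrightarrow (r \land p \land r)) = 1, so the formula = 0.
Row p=0, q=0, r=0, s=1: (s \oplus p) = 1, (\neg (r \oplus q) \leftrightarrow (r \land p \land r)) = 0, so the formula = 1.

1, 0, 1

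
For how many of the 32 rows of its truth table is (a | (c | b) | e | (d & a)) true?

30

a  b  c  d  e     (a | (c | b) | e | (d & a))
1  1  1  1  1                  1             
1  1  1  1  0                  1             
1  1  1  0  1                  1             
1  1  1  0  0                  1             
1  1  0  1  1                  1             
1  1  0  1  0                  1             
1  1  0  0  1                  1             
1  1  0  0  0                  1             
1  0  1  1  1                  1             
1  0  1  1  0                  1             
1  0  1  0  1                  1             
1  0  1  0  0                  1             
1  0  0  1  1                  1             
1  0  0  1  0                  1             
1  0  0  0  1                  1             
1  0  0  0  0                  1             
0  1  1  1  1                  1             
0  1  1  1  0                  1             
0  1  1  0  1                  1             
0  1  1  0  0                  1             
0  1  0  1  1                  1             
0  1  0  1  0                  1             
0  1  0  0  1                  1             
0  1  0  0  0                  1             
0  0  1  1  1                  1             
0  0  1  1  0                  1             
0  0  1  0  1                  1             
0  0  1  0  0                  1             
0  0  0  1  1                  1             
0  0  0  1  0                  0             
0  0  0  0  1                  1             
0  0  0  0  0                  0             
The formula is true on 30 of the 32 rows.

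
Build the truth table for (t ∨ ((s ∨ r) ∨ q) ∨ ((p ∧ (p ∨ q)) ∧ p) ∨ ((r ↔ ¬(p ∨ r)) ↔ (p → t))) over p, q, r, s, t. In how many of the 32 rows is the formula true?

p  q  r  s  t  |  φ
T  T  T  T  T  |  T
T  T  T  T  F  |  T
T  T  T  F  T  |  T
T  T  T  F  F  |  T
T  T  F  T  T  |  T
T  T  F  T  F  |  T
T  T  F  F  T  |  T
T  T  F  F  F  |  T
T  F  T  T  T  |  T
T  F  T  T  F  |  T
T  F  T  F  T  |  T
T  F  T  F  F  |  T
T  F  F  T  T  |  T
T  F  F  T  F  |  T
T  F  F  F  T  |  T
T  F  F  F  F  |  T
F  T  T  T  T  |  T
F  T  T  T  F  |  T
F  T  T  F  T  |  T
F  T  T  F  F  |  T
F  T  F  T  T  |  T
F  T  F  T  F  |  T
F  T  F  F  T  |  T
F  T  F  F  F  |  T
F  F  T  T  T  |  T
F  F  T  T  F  |  T
F  F  T  F  T  |  T
F  F  T  F  F  |  T
F  F  F  T  T  |  T
F  F  F  T  F  |  T
F  F  F  F  T  |  T
F  F  F  F  F  |  F
The formula is true on 31 of the 32 rows.

31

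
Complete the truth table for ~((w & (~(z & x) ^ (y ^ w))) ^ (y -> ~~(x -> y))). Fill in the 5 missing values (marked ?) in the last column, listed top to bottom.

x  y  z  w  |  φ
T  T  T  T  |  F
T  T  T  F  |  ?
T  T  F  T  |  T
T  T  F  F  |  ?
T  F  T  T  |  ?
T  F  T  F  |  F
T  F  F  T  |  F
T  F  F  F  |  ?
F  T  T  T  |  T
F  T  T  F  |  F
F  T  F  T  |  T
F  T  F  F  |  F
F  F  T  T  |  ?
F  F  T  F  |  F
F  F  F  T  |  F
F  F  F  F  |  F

Row x=T, y=T, z=T, w=F: (w & (~(z & x) ^ (y ^ w))) = F, (y -> ~~(x -> y)) = T, ((w & (~(z & x) ^ (y ^ w))) ^ (y -> ~~(x -> y))) = T, so the formula = F.
Row x=T, y=T, z=F, w=F: (w & (~(z & x) ^ (y ^ w))) = F, (y -> ~~(x -> y)) = T, ((w & (~(z & x) ^ (y ^ w))) ^ (y -> ~~(x -> y))) = T, so the formula = F.
Row x=T, y=F, z=T, w=T: (w & (~(z & x) ^ (y ^ w))) = T, (y -> ~~(x -> y)) = T, ((w & (~(z & x) ^ (y ^ w))) ^ (y -> ~~(x -> y))) = F, so the formula = T.
Row x=T, y=F, z=F, w=F: (w & (~(z & x) ^ (y ^ w))) = F, (y -> ~~(x -> y)) = T, ((w & (~(z & x) ^ (y ^ w))) ^ (y -> ~~(x -> y))) = T, so the formula = F.
Row x=F, y=F, z=T, w=T: (w & (~(z & x) ^ (y ^ w))) = F, (y -> ~~(x -> y)) = T, ((w & (~(z & x) ^ (y ^ w))) ^ (y -> ~~(x -> y))) = T, so the formula = F.

F, F, T, F, F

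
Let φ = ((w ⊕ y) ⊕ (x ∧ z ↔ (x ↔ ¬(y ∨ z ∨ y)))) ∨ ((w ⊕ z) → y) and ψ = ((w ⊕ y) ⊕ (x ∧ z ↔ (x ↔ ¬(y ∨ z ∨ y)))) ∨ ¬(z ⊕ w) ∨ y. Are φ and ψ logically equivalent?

x | y | z | w | φ | ψ
- | - | - | - | - | -
1 | 1 | 1 | 1 | 1 | 1
1 | 1 | 1 | 0 | 1 | 1
1 | 1 | 0 | 1 | 1 | 1
1 | 1 | 0 | 0 | 1 | 1
1 | 0 | 1 | 1 | 1 | 1
1 | 0 | 1 | 0 | 0 | 0
1 | 0 | 0 | 1 | 1 | 1
1 | 0 | 0 | 0 | 1 | 1
0 | 1 | 1 | 1 | 1 | 1
0 | 1 | 1 | 0 | 1 | 1
0 | 1 | 0 | 1 | 1 | 1
0 | 1 | 0 | 0 | 1 | 1
0 | 0 | 1 | 1 | 1 | 1
0 | 0 | 1 | 0 | 0 | 0
0 | 0 | 0 | 1 | 0 | 0
0 | 0 | 0 | 0 | 1 | 1
The columns for φ and ψ agree on every row, so they are logically equivalent.

equivalent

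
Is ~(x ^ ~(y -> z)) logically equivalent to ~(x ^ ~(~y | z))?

x  y  z  |  φ  ψ
T  T  T  |  F  F
T  T  F  |  T  T
T  F  T  |  F  F
T  F  F  |  F  F
F  T  T  |  T  T
F  T  F  |  F  F
F  F  T  |  T  T
F  F  F  |  T  T
The columns for φ and ψ agree on every row, so they are logically equivalent.

equivalent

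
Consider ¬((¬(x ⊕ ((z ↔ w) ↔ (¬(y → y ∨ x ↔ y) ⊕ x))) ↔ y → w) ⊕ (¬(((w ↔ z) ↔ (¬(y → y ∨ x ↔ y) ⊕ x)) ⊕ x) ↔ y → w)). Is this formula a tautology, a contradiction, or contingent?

x  y  z  w  |  (z ↔ w)  (y ∨ x)  (y → (y ∨ x))  ((y → (y ∨ x)) ↔ y)  ¬((y → (y ∨ x)) ↔ y)  (¬((y → (y ∨ x)) ↔ y) ⊕ x)  (y → w)  (w ↔ z)  φ
F  F  F  F  |     T        F           T                 F                    T                        T                  T        T     T
F  F  F  T  |     F        F           T                 F                    T                        T                  T        F     T
F  F  T  F  |     F        F           T                 F                    T                        T                  T        F     T
F  F  T  T  |     T        F           T                 F                    T                        T                  T        T     T
F  T  F  F  |     T        T           T                 T                    F                        F                  F        T     T
F  T  F  T  |     F        T           T                 T                    F                        F                  T        F     T
F  T  T  F  |     F        T           T                 T                    F                        F                  F        F     T
F  T  T  T  |     T        T           T                 T                    F                        F                  T        T     T
T  F  F  F  |     T        T           T                 F                    T                        F                  T        T     T
T  F  F  T  |     F        T           T                 F                    T                        F                  T        F     T
T  F  T  F  |     F        T           T                 F                    T                        F                  T        F     T
T  F  T  T  |     T        T           T                 F                    T                        F                  T        T     T
T  T  F  F  |     T        T           T                 T                    F                        T                  F        T     T
T  T  F  T  |     F        T           T                 T                    F                        T                  T        F     T
T  T  T  F  |     F        T           T                 T                    F                        T                  F        F     T
T  T  T  T  |     T        T           T                 T                    F                        T                  T        T     T
Every row is T, so the formula is a tautology.

tautology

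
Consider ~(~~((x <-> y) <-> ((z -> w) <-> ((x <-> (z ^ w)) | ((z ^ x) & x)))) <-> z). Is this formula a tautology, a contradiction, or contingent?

contingent

x | y | z | w || φ
0 | 0 | 0 | 0 || 1
0 | 0 | 0 | 1 || 0
0 | 0 | 1 | 0 || 0
0 | 0 | 1 | 1 || 0
0 | 1 | 0 | 0 || 0
0 | 1 | 0 | 1 || 1
0 | 1 | 1 | 0 || 1
0 | 1 | 1 | 1 || 1
1 | 0 | 0 | 0 || 0
1 | 0 | 0 | 1 || 0
1 | 0 | 1 | 0 || 0
1 | 0 | 1 | 1 || 0
1 | 1 | 0 | 0 || 1
1 | 1 | 0 | 1 || 1
1 | 1 | 1 | 0 || 1
1 | 1 | 1 | 1 || 1
8 of 16 rows are 1, so the formula is contingent.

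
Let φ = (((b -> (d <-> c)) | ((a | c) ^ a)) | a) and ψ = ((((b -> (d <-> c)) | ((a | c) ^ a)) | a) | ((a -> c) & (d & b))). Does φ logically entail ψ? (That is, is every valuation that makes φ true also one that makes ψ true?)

a | b | c | d | φ | ψ
- | - | - | - | - | -
0 | 0 | 0 | 0 | 1 | 1
0 | 0 | 0 | 1 | 1 | 1
0 | 0 | 1 | 0 | 1 | 1
0 | 0 | 1 | 1 | 1 | 1
0 | 1 | 0 | 0 | 1 | 1
0 | 1 | 0 | 1 | 0 | 1
0 | 1 | 1 | 0 | 1 | 1
0 | 1 | 1 | 1 | 1 | 1
1 | 0 | 0 | 0 | 1 | 1
1 | 0 | 0 | 1 | 1 | 1
1 | 0 | 1 | 0 | 1 | 1
1 | 0 | 1 | 1 | 1 | 1
1 | 1 | 0 | 0 | 1 | 1
1 | 1 | 0 | 1 | 1 | 1
1 | 1 | 1 | 0 | 1 | 1
1 | 1 | 1 | 1 | 1 | 1
In every row where φ is true, ψ is also true, so φ ⊨ ψ.

yes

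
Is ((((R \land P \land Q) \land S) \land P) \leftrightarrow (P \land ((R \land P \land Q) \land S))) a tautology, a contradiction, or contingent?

P | Q | R | S | (R \land P \land Q) | φ
- | - | - | - | ------------------- | -
0 | 0 | 0 | 0 |          0          | 1
0 | 0 | 0 | 1 |          0          | 1
0 | 0 | 1 | 0 |          0          | 1
0 | 0 | 1 | 1 |          0          | 1
0 | 1 | 0 | 0 |          0          | 1
0 | 1 | 0 | 1 |          0          | 1
0 | 1 | 1 | 0 |          0          | 1
0 | 1 | 1 | 1 |          0          | 1
1 | 0 | 0 | 0 |          0          | 1
1 | 0 | 0 | 1 |          0          | 1
1 | 0 | 1 | 0 |          0          | 1
1 | 0 | 1 | 1 |          0          | 1
1 | 1 | 0 | 0 |          0          | 1
1 | 1 | 0 | 1 |          0          | 1
1 | 1 | 1 | 0 |          1          | 1
1 | 1 | 1 | 1 |          1          | 1
Every row is 1, so the formula is a tautology.

tautology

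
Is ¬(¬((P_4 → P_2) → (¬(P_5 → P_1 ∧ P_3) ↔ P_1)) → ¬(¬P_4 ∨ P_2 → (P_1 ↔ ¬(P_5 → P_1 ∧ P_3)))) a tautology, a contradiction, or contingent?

 P_1    P_2    P_3    P_4    P_5   |    φ  
 True   True   True   True   True  |  False
 True   True   True   True  False  |  False
 True   True   True  False   True  |  False
 True   True   True  False  False  |  False
 True   True  False   True   True  |  False
 True   True  False   True  False  |  False
 True   True  False  False   True  |  False
 True   True  False  False  False  |  False
 True  False   True   True   True  |  False
 True  False   True   True  False  |  False
 True  False   True  False   True  |  False
 True  False   True  False  False  |  False
 True  False  False   True   True  |  False
 True  False  False   True  False  |  False
 True  False  False  False   True  |  False
 True  False  False  False  False  |  False
False   True   True   True   True  |  False
False   True   True   True  False  |  False
False   True   True  False   True  |  False
False   True   True  False  False  |  False
False   True  False   True   True  |  False
False   True  False   True  False  |  False
False   True  False  False   True  |  False
False   True  False  False  False  |  False
False  False   True   True   True  |  False
False  False   True   True  False  |  False
False  False   True  False   True  |  False
False  False   True  False  False  |  False
False  False  False   True   True  |  False
False  False  False   True  False  |  False
False  False  False  False   True  |  False
False  False  False  False  False  |  False
Every row is False, so the formula is a contradiction.

contradiction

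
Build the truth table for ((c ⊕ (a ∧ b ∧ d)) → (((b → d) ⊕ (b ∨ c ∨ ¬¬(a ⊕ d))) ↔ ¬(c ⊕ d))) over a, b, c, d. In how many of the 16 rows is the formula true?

a | b | c | d || φ
1 | 1 | 1 | 1 || 1
1 | 1 | 1 | 0 || 0
1 | 1 | 0 | 1 || 1
1 | 1 | 0 | 0 || 1
1 | 0 | 1 | 1 || 0
1 | 0 | 1 | 0 || 1
1 | 0 | 0 | 1 || 1
1 | 0 | 0 | 0 || 1
0 | 1 | 1 | 1 || 0
0 | 1 | 1 | 0 || 0
0 | 1 | 0 | 1 || 1
0 | 1 | 0 | 0 || 1
0 | 0 | 1 | 1 || 0
0 | 0 | 1 | 0 || 1
0 | 0 | 0 | 1 || 1
0 | 0 | 0 | 0 || 1
The formula is true on 11 of the 16 rows.

11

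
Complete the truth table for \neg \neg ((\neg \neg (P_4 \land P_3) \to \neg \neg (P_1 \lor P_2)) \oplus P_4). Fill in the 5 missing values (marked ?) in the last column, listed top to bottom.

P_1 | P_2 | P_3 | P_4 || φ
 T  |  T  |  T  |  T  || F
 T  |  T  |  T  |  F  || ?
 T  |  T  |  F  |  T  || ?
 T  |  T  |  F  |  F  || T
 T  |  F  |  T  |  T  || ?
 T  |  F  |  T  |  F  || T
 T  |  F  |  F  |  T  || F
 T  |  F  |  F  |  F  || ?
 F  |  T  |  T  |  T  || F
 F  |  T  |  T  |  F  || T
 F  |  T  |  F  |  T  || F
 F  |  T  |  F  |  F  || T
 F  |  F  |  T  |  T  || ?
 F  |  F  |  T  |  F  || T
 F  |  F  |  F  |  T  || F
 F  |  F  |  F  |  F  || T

T, F, F, T, T

Row P_1=T, P_2=T, P_3=T, P_4=F: ((\neg \neg (P_4 \land P_3) \to \neg \neg (P_1 \lor P_2)) \oplus P_4) = T, \neg ((\neg \neg (P_4 \land P_3) \to \neg \neg (P_1 \lor P_2)) \oplus P_4) = F, so the formula = T.
Row P_1=T, P_2=T, P_3=F, P_4=T: ((\neg \neg (P_4 \land P_3) \to \neg \neg (P_1 \lor P_2)) \oplus P_4) = F, \neg ((\neg \neg (P_4 \land P_3) \to \neg \neg (P_1 \lor P_2)) \oplus P_4) = T, so the formula = F.
Row P_1=T, P_2=F, P_3=T, P_4=T: ((\neg \neg (P_4 \land P_3) \to \neg \neg (P_1 \lor P_2)) \oplus P_4) = F, \neg ((\neg \neg (P_4 \land P_3) \to \neg \neg (P_1 \lor P_2)) \oplus P_4) = T, so the formula = F.
Row P_1=T, P_2=F, P_3=F, P_4=F: ((\neg \neg (P_4 \land P_3) \to \neg \neg (P_1 \lor P_2)) \oplus P_4) = T, \neg ((\neg \neg (P_4 \land P_3) \to \neg \neg (P_1 \lor P_2)) \oplus P_4) = F, so the formula = T.
Row P_1=F, P_2=F, P_3=T, P_4=T: ((\neg \neg (P_4 \land P_3) \to \neg \neg (P_1 \lor P_2)) \oplus P_4) = T, \neg ((\neg \neg (P_4 \land P_3) \to \neg \neg (P_1 \lor P_2)) \oplus P_4) = F, so the formula = T.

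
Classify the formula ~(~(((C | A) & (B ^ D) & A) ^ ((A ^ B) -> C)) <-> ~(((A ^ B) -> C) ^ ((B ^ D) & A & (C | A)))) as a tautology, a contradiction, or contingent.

A | B | C | D || φ
F | F | F | F || F
F | F | F | T || F
F | F | T | F || F
F | F | T | T || F
F | T | F | F || F
F | T | F | T || F
F | T | T | F || F
F | T | T | T || F
T | F | F | F || F
T | F | F | T || F
T | F | T | F || F
T | F | T | T || F
T | T | F | F || F
T | T | F | T || F
T | T | T | F || F
T | T | T | T || F
Every row is F, so the formula is a contradiction.

contradiction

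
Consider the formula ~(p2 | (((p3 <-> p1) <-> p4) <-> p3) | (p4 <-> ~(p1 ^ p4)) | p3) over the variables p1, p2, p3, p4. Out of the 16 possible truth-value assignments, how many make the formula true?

1

p1 | p2 | p3 | p4 || φ
0  | 0  | 0  | 0  || 0
0  | 0  | 0  | 1  || 1
0  | 0  | 1  | 0  || 0
0  | 0  | 1  | 1  || 0
0  | 1  | 0  | 0  || 0
0  | 1  | 0  | 1  || 0
0  | 1  | 1  | 0  || 0
0  | 1  | 1  | 1  || 0
1  | 0  | 0  | 0  || 0
1  | 0  | 0  | 1  || 0
1  | 0  | 1  | 0  || 0
1  | 0  | 1  | 1  || 0
1  | 1  | 0  | 0  || 0
1  | 1  | 0  | 1  || 0
1  | 1  | 1  | 0  || 0
1  | 1  | 1  | 1  || 0
The formula is true on 1 of the 16 rows.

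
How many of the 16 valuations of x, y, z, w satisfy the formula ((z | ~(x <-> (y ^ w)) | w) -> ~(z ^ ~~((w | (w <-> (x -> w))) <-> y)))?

x  y  z  w     (y ^ w)  (x <-> (y ^ w))  ~(x <-> (y ^ w))  (z | ~(x <-> (y ^ w)) | w)  (x -> w)  (w <-> (x -> w))  (w | (w <-> (x -> w)))  φ
T  T  T  T        F            F                T                      T                  T             T                    T             T
T  T  T  F        T            T                F                      T                  F             T                    T             T
T  T  F  T        F            F                T                      T                  T             T                    T             F
T  T  F  F        T            T                F                      F                  F             T                    T             T
T  F  T  T        T            T                F                      T                  T             T                    T             F
T  F  T  F        F            F                T                      T                  F             T                    T             F
T  F  F  T        T            T                F                      T                  T             T                    T             T
T  F  F  F        F            F                T                      T                  F             T                    T             T
F  T  T  T        F            T                F                      T                  T             T                    T             T
F  T  T  F        T            F                T                      T                  T             F                    F             F
F  T  F  T        F            T                F                      T                  T             T                    T             F
F  T  F  F        T            F                T                      T                  T             F                    F             T
F  F  T  T        T            F                T                      T                  T             T                    T             F
F  F  T  F        F            T                F                      T                  T             F                    F             T
F  F  F  T        T            F                T                      T                  T             T                    T             T
F  F  F  F        F            T                F                      F                  T             F                    F             T
The formula is true on 10 of the 16 rows.

10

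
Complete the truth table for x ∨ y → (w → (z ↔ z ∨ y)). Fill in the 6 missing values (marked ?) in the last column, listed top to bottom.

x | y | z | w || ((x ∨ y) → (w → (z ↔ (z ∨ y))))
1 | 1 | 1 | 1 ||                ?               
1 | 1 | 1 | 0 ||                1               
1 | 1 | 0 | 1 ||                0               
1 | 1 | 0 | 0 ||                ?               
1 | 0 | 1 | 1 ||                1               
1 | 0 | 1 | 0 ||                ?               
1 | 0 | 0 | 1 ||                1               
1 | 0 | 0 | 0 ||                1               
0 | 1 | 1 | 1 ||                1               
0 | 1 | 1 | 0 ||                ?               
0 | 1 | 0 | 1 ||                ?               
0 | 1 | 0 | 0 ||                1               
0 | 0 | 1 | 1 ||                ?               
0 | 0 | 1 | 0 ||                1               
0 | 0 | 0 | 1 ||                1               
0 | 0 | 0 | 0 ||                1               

Row x=1, y=1, z=1, w=1: (x ∨ y) = 1, (w → (z ↔ z ∨ y)) = 1, so ((x ∨ y) → (w → (z ↔ (z ∨ y)))) = 1.
Row x=1, y=1, z=0, w=0: (x ∨ y) = 1, (w → (z ↔ z ∨ y)) = 1, so ((x ∨ y) → (w → (z ↔ (z ∨ y)))) = 1.
Row x=1, y=0, z=1, w=0: (x ∨ y) = 1, (w → (z ↔ z ∨ y)) = 1, so ((x ∨ y) → (w → (z ↔ (z ∨ y)))) = 1.
Row x=0, y=1, z=1, w=0: (x ∨ y) = 1, (w → (z ↔ z ∨ y)) = 1, so ((x ∨ y) → (w → (z ↔ (z ∨ y)))) = 1.
Row x=0, y=1, z=0, w=1: (x ∨ y) = 1, (w → (z ↔ z ∨ y)) = 0, so ((x ∨ y) → (w → (z ↔ (z ∨ y)))) = 0.
Row x=0, y=0, z=1, w=1: (x ∨ y) = 0, (w → (z ↔ z ∨ y)) = 1, so ((x ∨ y) → (w → (z ↔ (z ∨ y)))) = 1.

1, 1, 1, 1, 0, 1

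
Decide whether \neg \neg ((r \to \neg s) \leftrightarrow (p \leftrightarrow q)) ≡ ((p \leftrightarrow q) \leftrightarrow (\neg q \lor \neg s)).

p  q  r  s  |  φ  ψ
0  0  0  0  |  1  1
0  0  0  1  |  1  1
0  0  1  0  |  1  1
0  0  1  1  |  0  1
0  1  0  0  |  0  0
0  1  0  1  |  0  1
0  1  1  0  |  0  0
0  1  1  1  |  1  1
1  0  0  0  |  0  0
1  0  0  1  |  0  0
1  0  1  0  |  0  0
1  0  1  1  |  1  0
1  1  0  0  |  1  1
1  1  0  1  |  1  0
1  1  1  0  |  1  1
1  1  1  1  |  0  0
The columns differ at p=0, q=0, r=1, s=1 (φ=0, ψ=1), so they are not equivalent.

not equivalent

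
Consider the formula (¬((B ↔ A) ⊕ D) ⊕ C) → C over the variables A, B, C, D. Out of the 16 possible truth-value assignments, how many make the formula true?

12

A | B | C | D || (B ↔ A) | ((B ↔ A) ⊕ D) | ¬((B ↔ A) ⊕ D) | (¬((B ↔ A) ⊕ D) ⊕ C) | ((¬((B ↔ A) ⊕ D) ⊕ C) → C)
1 | 1 | 1 | 1 ||    1    |       0       |       1        |          0           |             1             
1 | 1 | 1 | 0 ||    1    |       1       |       0        |          1           |             1             
1 | 1 | 0 | 1 ||    1    |       0       |       1        |          1           |             0             
1 | 1 | 0 | 0 ||    1    |       1       |       0        |          0           |             1             
1 | 0 | 1 | 1 ||    0    |       1       |       0        |          1           |             1             
1 | 0 | 1 | 0 ||    0    |       0       |       1        |          0           |             1             
1 | 0 | 0 | 1 ||    0    |       1       |       0        |          0           |             1             
1 | 0 | 0 | 0 ||    0    |       0       |       1        |          1           |             0             
0 | 1 | 1 | 1 ||    0    |       1       |       0        |          1           |             1             
0 | 1 | 1 | 0 ||    0    |       0       |       1        |          0           |             1             
0 | 1 | 0 | 1 ||    0    |       1       |       0        |          0           |             1             
0 | 1 | 0 | 0 ||    0    |       0       |       1        |          1           |             0             
0 | 0 | 1 | 1 ||    1    |       0       |       1        |          0           |             1             
0 | 0 | 1 | 0 ||    1    |       1       |       0        |          1           |             1             
0 | 0 | 0 | 1 ||    1    |       0       |       1        |          1           |             0             
0 | 0 | 0 | 0 ||    1    |       1       |       0        |          0           |             1             
The formula is true on 12 of the 16 rows.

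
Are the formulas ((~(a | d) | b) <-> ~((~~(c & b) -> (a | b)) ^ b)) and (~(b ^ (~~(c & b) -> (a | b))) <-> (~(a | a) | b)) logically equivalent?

  a      b      c      d    |    φ      ψ  
 True   True   True   True  |   True   True
 True   True   True  False  |   True   True
 True   True  False   True  |   True   True
 True   True  False  False  |   True   True
 True  False   True   True  |   True   True
 True  False   True  False  |   True   True
 True  False  False   True  |   True   True
 True  False  False  False  |   True   True
False   True   True   True  |   True   True
False   True   True  False  |   True   True
False   True  False   True  |   True   True
False   True  False  False  |   True   True
False  False   True   True  |   True  False
False  False   True  False  |  False  False
False  False  False   True  |   True  False
False  False  False  False  |  False  False
The columns differ at a=False, b=False, c=True, d=True (φ=True, ψ=False), so they are not equivalent.

not equivalent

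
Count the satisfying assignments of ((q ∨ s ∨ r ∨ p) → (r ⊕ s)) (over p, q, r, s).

p | q | r | s || ((q ∨ s ∨ r ∨ p) → (r ⊕ s))
T | T | T | T ||              F             
T | T | T | F ||              T             
T | T | F | T ||              T             
T | T | F | F ||              F             
T | F | T | T ||              F             
T | F | T | F ||              T             
T | F | F | T ||              T             
T | F | F | F ||              F             
F | T | T | T ||              F             
F | T | T | F ||              T             
F | T | F | T ||              T             
F | T | F | F ||              F             
F | F | T | T ||              F             
F | F | T | F ||              T             
F | F | F | T ||              T             
F | F | F | F ||              T             
The formula is true on 9 of the 16 rows.

9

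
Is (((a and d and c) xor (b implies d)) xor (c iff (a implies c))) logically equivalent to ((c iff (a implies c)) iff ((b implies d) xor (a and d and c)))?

not equivalent

a | b | c | d || φ | ψ
T | T | T | T || T | F
T | T | T | F || T | F
T | T | F | T || F | T
T | T | F | F || T | F
T | F | T | T || T | F
T | F | T | F || F | T
T | F | F | T || F | T
T | F | F | F || F | T
F | T | T | T || F | T
F | T | T | F || T | F
F | T | F | T || T | F
F | T | F | F || F | T
F | F | T | T || F | T
F | F | T | F || F | T
F | F | F | T || T | F
F | F | F | F || T | F
The columns differ at a=T, b=T, c=T, d=T (φ=T, ψ=F), so they are not equivalent.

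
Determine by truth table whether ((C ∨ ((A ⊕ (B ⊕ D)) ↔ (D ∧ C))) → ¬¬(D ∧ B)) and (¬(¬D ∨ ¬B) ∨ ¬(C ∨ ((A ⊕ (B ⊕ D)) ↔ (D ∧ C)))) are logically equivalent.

equivalent

A | B | C | D | φ | ψ
- | - | - | - | - | -
1 | 1 | 1 | 1 | 1 | 1
1 | 1 | 1 | 0 | 0 | 0
1 | 1 | 0 | 1 | 1 | 1
1 | 1 | 0 | 0 | 0 | 0
1 | 0 | 1 | 1 | 0 | 0
1 | 0 | 1 | 0 | 0 | 0
1 | 0 | 0 | 1 | 0 | 0
1 | 0 | 0 | 0 | 1 | 1
0 | 1 | 1 | 1 | 1 | 1
0 | 1 | 1 | 0 | 0 | 0
0 | 1 | 0 | 1 | 1 | 1
0 | 1 | 0 | 0 | 1 | 1
0 | 0 | 1 | 1 | 0 | 0
0 | 0 | 1 | 0 | 0 | 0
0 | 0 | 0 | 1 | 1 | 1
0 | 0 | 0 | 0 | 0 | 0
The columns for φ and ψ agree on every row, so they are logically equivalent.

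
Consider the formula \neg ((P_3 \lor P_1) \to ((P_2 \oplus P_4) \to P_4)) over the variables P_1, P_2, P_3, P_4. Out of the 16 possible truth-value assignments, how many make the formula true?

P_1 | P_2 | P_3 | P_4 | φ
--- | --- | --- | --- | -
 T  |  T  |  T  |  T  | F
 T  |  T  |  T  |  F  | T
 T  |  T  |  F  |  T  | F
 T  |  T  |  F  |  F  | T
 T  |  F  |  T  |  T  | F
 T  |  F  |  T  |  F  | F
 T  |  F  |  F  |  T  | F
 T  |  F  |  F  |  F  | F
 F  |  T  |  T  |  T  | F
 F  |  T  |  T  |  F  | T
 F  |  T  |  F  |  T  | F
 F  |  T  |  F  |  F  | F
 F  |  F  |  T  |  T  | F
 F  |  F  |  T  |  F  | F
 F  |  F  |  F  |  T  | F
 F  |  F  |  F  |  F  | F
The formula is true on 3 of the 16 rows.

3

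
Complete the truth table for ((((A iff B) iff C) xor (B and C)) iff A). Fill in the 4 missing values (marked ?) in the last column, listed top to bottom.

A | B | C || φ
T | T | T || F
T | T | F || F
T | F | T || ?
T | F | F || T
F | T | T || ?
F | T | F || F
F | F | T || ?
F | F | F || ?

Row A=T, B=F, C=T: (((A iff B) iff C) xor (B and C)) = F, so the formula = F.
Row A=F, B=T, C=T: (((A iff B) iff C) xor (B and C)) = T, so the formula = F.
Row A=F, B=F, C=T: (((A iff B) iff C) xor (B and C)) = T, so the formula = F.
Row A=F, B=F, C=F: (((A iff B) iff C) xor (B and C)) = F, so the formula = T.

F, F, F, T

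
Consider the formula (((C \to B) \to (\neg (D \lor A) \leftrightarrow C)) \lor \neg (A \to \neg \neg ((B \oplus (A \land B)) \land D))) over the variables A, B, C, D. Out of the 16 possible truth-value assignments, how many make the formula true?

A | B | C | D | (C \to B) | (D \lor A) | \neg (D \lor A) | (A \land B) | (B \oplus (A \land B)) | φ
- | - | - | - | --------- | ---------- | --------------- | ----------- | ---------------------- | -
T | T | T | T |     T     |     T      |        F        |      T      |           F            | T
T | T | T | F |     T     |     T      |        F        |      T      |           F            | T
T | T | F | T |     T     |     T      |        F        |      T      |           F            | T
T | T | F | F |     T     |     T      |        F        |      T      |           F            | T
T | F | T | T |     F     |     T      |        F        |      F      |           F            | T
T | F | T | F |     F     |     T      |        F        |      F      |           F            | T
T | F | F | T |     T     |     T      |        F        |      F      |           F            | T
T | F | F | F |     T     |     T      |        F        |      F      |           F            | T
F | T | T | T |     T     |     T      |        F        |      F      |           T            | F
F | T | T | F |     T     |     F      |        T        |      F      |           T            | T
F | T | F | T |     T     |     T      |        F        |      F      |           T            | T
F | T | F | F |     T     |     F      |        T        |      F      |           T            | F
F | F | T | T |     F     |     T      |        F        |      F      |           F            | T
F | F | T | F |     F     |     F      |        T        |      F      |           F            | T
F | F | F | T |     T     |     T      |        F        |      F      |           F            | T
F | F | F | F |     T     |     F      |        T        |      F      |           F            | F
The formula is true on 13 of the 16 rows.

13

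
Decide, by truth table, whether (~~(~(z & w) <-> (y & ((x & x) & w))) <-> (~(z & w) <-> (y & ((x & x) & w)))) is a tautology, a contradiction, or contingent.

x  y  z  w  |  (z & w)  ~(z & w)  (x & x)  ((x & x) & w)  (y & ((x & x) & w))  φ
T  T  T  T  |     T        F         T           T                 T           T
T  T  T  F  |     F        T         T           F                 F           T
T  T  F  T  |     F        T         T           T                 T           T
T  T  F  F  |     F        T         T           F                 F           T
T  F  T  T  |     T        F         T           T                 F           T
T  F  T  F  |     F        T         T           F                 F           T
T  F  F  T  |     F        T         T           T                 F           T
T  F  F  F  |     F        T         T           F                 F           T
F  T  T  T  |     T        F         F           F                 F           T
F  T  T  F  |     F        T         F           F                 F           T
F  T  F  T  |     F        T         F           F                 F           T
F  T  F  F  |     F        T         F           F                 F           T
F  F  T  T  |     T        F         F           F                 F           T
F  F  T  F  |     F        T         F           F                 F           T
F  F  F  T  |     F        T         F           F                 F           T
F  F  F  F  |     F        T         F           F                 F           T
Every row is T, so the formula is a tautology.

tautology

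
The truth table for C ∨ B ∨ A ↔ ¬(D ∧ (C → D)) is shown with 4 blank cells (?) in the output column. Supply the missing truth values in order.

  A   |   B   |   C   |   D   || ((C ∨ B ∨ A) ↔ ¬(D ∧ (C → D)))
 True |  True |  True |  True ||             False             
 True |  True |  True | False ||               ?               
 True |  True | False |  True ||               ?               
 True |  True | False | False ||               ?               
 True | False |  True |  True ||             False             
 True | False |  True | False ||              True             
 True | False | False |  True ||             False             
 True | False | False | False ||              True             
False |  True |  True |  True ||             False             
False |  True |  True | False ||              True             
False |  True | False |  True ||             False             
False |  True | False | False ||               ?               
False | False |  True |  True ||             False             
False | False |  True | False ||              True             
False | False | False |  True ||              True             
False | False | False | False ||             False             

True, False, True, True

Row A=True, B=True, C=True, D=False: (C ∨ B ∨ A) = True, ¬(D ∧ (C → D)) = True, so ((C ∨ B ∨ A) ↔ ¬(D ∧ (C → D))) = True.
Row A=True, B=True, C=False, D=True: (C ∨ B ∨ A) = True, ¬(D ∧ (C → D)) = False, so ((C ∨ B ∨ A) ↔ ¬(D ∧ (C → D))) = False.
Row A=True, B=True, C=False, D=False: (C ∨ B ∨ A) = True, ¬(D ∧ (C → D)) = True, so ((C ∨ B ∨ A) ↔ ¬(D ∧ (C → D))) = True.
Row A=False, B=True, C=False, D=False: (C ∨ B ∨ A) = True, ¬(D ∧ (C → D)) = True, so ((C ∨ B ∨ A) ↔ ¬(D ∧ (C → D))) = True.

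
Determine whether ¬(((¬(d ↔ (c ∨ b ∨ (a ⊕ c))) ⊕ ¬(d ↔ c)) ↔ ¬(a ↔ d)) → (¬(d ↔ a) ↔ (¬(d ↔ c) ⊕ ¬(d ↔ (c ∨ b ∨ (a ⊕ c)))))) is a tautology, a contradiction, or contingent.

contradiction

a | b | c | d || φ
T | T | T | T || F
T | T | T | F || F
T | T | F | T || F
T | T | F | F || F
T | F | T | T || F
T | F | T | F || F
T | F | F | T || F
T | F | F | F || F
F | T | T | T || F
F | T | T | F || F
F | T | F | T || F
F | T | F | F || F
F | F | T | T || F
F | F | T | F || F
F | F | F | T || F
F | F | F | F || F
Every row is F, so the formula is a contradiction.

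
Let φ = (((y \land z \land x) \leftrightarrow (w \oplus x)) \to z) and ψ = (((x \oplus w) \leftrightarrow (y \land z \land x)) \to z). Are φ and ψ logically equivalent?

equivalent

x  y  z  w  |  φ  ψ
T  T  T  T  |  T  T
T  T  T  F  |  T  T
T  T  F  T  |  F  F
T  T  F  F  |  T  T
T  F  T  T  |  T  T
T  F  T  F  |  T  T
T  F  F  T  |  F  F
T  F  F  F  |  T  T
F  T  T  T  |  T  T
F  T  T  F  |  T  T
F  T  F  T  |  T  T
F  T  F  F  |  F  F
F  F  T  T  |  T  T
F  F  T  F  |  T  T
F  F  F  T  |  T  T
F  F  F  F  |  F  F
The columns for φ and ψ agree on every row, so they are logically equivalent.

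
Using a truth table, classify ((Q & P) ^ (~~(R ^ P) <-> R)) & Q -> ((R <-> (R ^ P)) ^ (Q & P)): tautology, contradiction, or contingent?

P  Q  R  |  φ
F  F  F  |  T
F  F  T  |  T
F  T  F  |  T
F  T  T  |  T
T  F  F  |  T
T  F  T  |  T
T  T  F  |  T
T  T  T  |  T
Every row is T, so the formula is a tautology.

tautology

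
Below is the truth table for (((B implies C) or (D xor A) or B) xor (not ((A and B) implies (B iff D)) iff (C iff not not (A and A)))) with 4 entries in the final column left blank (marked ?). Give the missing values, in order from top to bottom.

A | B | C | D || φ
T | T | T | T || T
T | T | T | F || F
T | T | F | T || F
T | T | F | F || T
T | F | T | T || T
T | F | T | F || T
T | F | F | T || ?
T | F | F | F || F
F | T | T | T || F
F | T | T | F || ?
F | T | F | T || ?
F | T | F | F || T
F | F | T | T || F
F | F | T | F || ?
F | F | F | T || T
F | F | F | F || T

Row A=T, B=F, C=F, D=T: ((B implies C) or (D xor A) or B) = T, (not ((A and B) implies (B iff D)) iff (C iff not not (A and A))) = T, so the formula = F.
Row A=F, B=T, C=T, D=F: ((B implies C) or (D xor A) or B) = T, (not ((A and B) implies (B iff D)) iff (C iff not not (A and A))) = T, so the formula = F.
Row A=F, B=T, C=F, D=T: ((B implies C) or (D xor A) or B) = T, (not ((A and B) implies (B iff D)) iff (C iff not not (A and A))) = F, so the formula = T.
Row A=F, B=F, C=T, D=F: ((B implies C) or (D xor A) or B) = T, (not ((A and B) implies (B iff D)) iff (C iff not not (A and A))) = T, so the formula = F.

F, F, T, F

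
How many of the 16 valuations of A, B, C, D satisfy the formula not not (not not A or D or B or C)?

15

A  B  C  D  |  not A  not not A  (not not A or D or B or C)  φ
F  F  F  F  |    T        F                  F               F
F  F  F  T  |    T        F                  T               T
F  F  T  F  |    T        F                  T               T
F  F  T  T  |    T        F                  T               T
F  T  F  F  |    T        F                  T               T
F  T  F  T  |    T        F                  T               T
F  T  T  F  |    T        F                  T               T
F  T  T  T  |    T        F                  T               T
T  F  F  F  |    F        T                  T               T
T  F  F  T  |    F        T                  T               T
T  F  T  F  |    F        T                  T               T
T  F  T  T  |    F        T                  T               T
T  T  F  F  |    F        T                  T               T
T  T  F  T  |    F        T                  T               T
T  T  T  F  |    F        T                  T               T
T  T  T  T  |    F        T                  T               T
The formula is true on 15 of the 16 rows.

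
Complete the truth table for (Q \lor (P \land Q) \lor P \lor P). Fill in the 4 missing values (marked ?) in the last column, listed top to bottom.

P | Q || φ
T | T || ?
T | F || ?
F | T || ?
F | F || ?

Row P=T, Q=T: (P \land Q) = T, so the formula = T.
Row P=T, Q=F: (P \land Q) = F, so the formula = T.
Row P=F, Q=T: (P \land Q) = F, so the formula = T.
Row P=F, Q=F: (P \land Q) = F, so the formula = F.

T, T, T, F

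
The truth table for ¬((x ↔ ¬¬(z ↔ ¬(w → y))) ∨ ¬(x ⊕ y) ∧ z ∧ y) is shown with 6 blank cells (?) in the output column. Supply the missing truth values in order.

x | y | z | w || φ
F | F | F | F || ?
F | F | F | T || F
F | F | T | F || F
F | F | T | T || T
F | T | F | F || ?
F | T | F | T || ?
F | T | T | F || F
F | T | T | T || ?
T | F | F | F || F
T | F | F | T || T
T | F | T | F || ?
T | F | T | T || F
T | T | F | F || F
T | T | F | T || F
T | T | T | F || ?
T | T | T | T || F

Row x=F, y=F, z=F, w=F: (x ↔ ¬¬(z ↔ ¬(w → y))) = F, (¬(x ⊕ y) ∧ z ∧ y) = F, ((x ↔ ¬¬(z ↔ ¬(w → y))) ∨ ¬(x ⊕ y) ∧ z ∧ y) = F, so the formula = T.
Row x=F, y=T, z=F, w=F: (x ↔ ¬¬(z ↔ ¬(w → y))) = F, (¬(x ⊕ y) ∧ z ∧ y) = F, ((x ↔ ¬¬(z ↔ ¬(w → y))) ∨ ¬(x ⊕ y) ∧ z ∧ y) = F, so the formula = T.
Row x=F, y=T, z=F, w=T: (x ↔ ¬¬(z ↔ ¬(w → y))) = F, (¬(x ⊕ y) ∧ z ∧ y) = F, ((x ↔ ¬¬(z ↔ ¬(w → y))) ∨ ¬(x ⊕ y) ∧ z ∧ y) = F, so the formula = T.
Row x=F, y=T, z=T, w=T: (x ↔ ¬¬(z ↔ ¬(w → y))) = T, (¬(x ⊕ y) ∧ z ∧ y) = F, ((x ↔ ¬¬(z ↔ ¬(w → y))) ∨ ¬(x ⊕ y) ∧ z ∧ y) = T, so the formula = F.
Row x=T, y=F, z=T, w=F: (x ↔ ¬¬(z ↔ ¬(w → y))) = F, (¬(x ⊕ y) ∧ z ∧ y) = F, ((x ↔ ¬¬(z ↔ ¬(w → y))) ∨ ¬(x ⊕ y) ∧ z ∧ y) = F, so the formula = T.
Row x=T, y=T, z=T, w=F: (x ↔ ¬¬(z ↔ ¬(w → y))) = F, (¬(x ⊕ y) ∧ z ∧ y) = T, ((x ↔ ¬¬(z ↔ ¬(w → y))) ∨ ¬(x ⊕ y) ∧ z ∧ y) = T, so the formula = F.

T, T, T, F, T, F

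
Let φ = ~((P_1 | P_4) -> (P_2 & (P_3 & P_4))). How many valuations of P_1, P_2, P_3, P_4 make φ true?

P_1 | P_2 | P_3 | P_4 || φ
 T  |  T  |  T  |  T  || F
 T  |  T  |  T  |  F  || T
 T  |  T  |  F  |  T  || T
 T  |  T  |  F  |  F  || T
 T  |  F  |  T  |  T  || T
 T  |  F  |  T  |  F  || T
 T  |  F  |  F  |  T  || T
 T  |  F  |  F  |  F  || T
 F  |  T  |  T  |  T  || F
 F  |  T  |  T  |  F  || F
 F  |  T  |  F  |  T  || T
 F  |  T  |  F  |  F  || F
 F  |  F  |  T  |  T  || T
 F  |  F  |  T  |  F  || F
 F  |  F  |  F  |  T  || T
 F  |  F  |  F  |  F  || F
The formula is true on 10 of the 16 rows.

10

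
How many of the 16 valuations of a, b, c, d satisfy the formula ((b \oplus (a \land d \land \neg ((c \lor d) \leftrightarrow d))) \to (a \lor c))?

14

a  b  c  d  |  (c \lor d)  (a \lor c)  φ
T  T  T  T  |      T           T       T
T  T  T  F  |      T           T       T
T  T  F  T  |      T           T       T
T  T  F  F  |      F           T       T
T  F  T  T  |      T           T       T
T  F  T  F  |      T           T       T
T  F  F  T  |      T           T       T
T  F  F  F  |      F           T       T
F  T  T  T  |      T           T       T
F  T  T  F  |      T           T       T
F  T  F  T  |      T           F       F
F  T  F  F  |      F           F       F
F  F  T  T  |      T           T       T
F  F  T  F  |      T           T       T
F  F  F  T  |      T           F       T
F  F  F  F  |      F           F       T
The formula is true on 14 of the 16 rows.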